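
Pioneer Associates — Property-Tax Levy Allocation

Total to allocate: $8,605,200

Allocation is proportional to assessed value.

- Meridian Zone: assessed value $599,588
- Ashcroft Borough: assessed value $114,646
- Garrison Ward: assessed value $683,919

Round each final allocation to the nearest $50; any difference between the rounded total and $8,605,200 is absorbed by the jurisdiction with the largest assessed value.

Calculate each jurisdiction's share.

Meridian Zone: $3,690,300; Ashcroft Borough: $705,600; Garrison Ward: $4,209,300

Assessed value total: 599,588 + 114,646 + 683,919 = 1,398,153.
Pro-rata amounts: Meridian Zone 3,690,279.00; Ashcroft Borough 705,610.73; Garrison Ward 4,209,310.27.
After rounding ($50): Meridian Zone $3,690,300; Ashcroft Borough $705,600; Garrison Ward $4,209,300. Sum = $8,605,200.
Rounded total matches; no reconciliation needed.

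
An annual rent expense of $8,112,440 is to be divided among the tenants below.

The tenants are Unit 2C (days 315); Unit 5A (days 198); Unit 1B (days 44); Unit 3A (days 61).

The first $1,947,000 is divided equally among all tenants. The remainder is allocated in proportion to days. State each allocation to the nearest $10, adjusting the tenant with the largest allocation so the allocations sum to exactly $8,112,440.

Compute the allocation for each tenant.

First tranche $1,947,000 split equally: $486,750 each.
Remainder $6,165,440 by days (total 618): Unit 2C 3,142,578.64 → $3,142,580; Unit 5A 1,975,335.15 → $1,975,340; Unit 1B 438,963.37 → $438,960; Unit 3A 608,562.85 → $608,560.
Totals: Unit 2C $486,750 + $3,142,580 = $3,629,330; Unit 5A $486,750 + $1,975,340 = $2,462,090; Unit 1B $486,750 + $438,960 = $925,710; Unit 3A $486,750 + $608,560 = $1,095,310.

Unit 2C: $3,629,330; Unit 5A: $2,462,090; Unit 1B: $925,710; Unit 3A: $1,095,310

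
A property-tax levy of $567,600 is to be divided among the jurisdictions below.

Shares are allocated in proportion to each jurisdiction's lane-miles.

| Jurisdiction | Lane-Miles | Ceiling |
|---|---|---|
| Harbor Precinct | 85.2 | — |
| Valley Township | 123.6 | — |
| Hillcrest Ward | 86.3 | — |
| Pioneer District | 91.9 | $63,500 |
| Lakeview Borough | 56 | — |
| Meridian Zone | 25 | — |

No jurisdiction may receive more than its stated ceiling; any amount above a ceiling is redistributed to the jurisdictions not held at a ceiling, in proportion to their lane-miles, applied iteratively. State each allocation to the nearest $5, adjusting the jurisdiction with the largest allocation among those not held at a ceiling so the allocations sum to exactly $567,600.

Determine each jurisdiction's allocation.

Lane-miles total: 468.
Unconstrained shares: Harbor Precinct 103,332.31; Valley Township 149,904.62; Hillcrest Ward 104,666.41; Pioneer District 111,458.21; Lakeview Borough 67,917.95; Meridian Zone 30,320.51.
Capped: Pioneer District ($63,500); balance $504,100 reallocated over remaining lane-miles 376.1.
Redistributed shares: Harbor Precinct 114,196.54 → $114,195; Valley Township 165,665.41 → $165,665; Hillcrest Ward 115,670.91 → $115,670; Lakeview Borough 75,058.76 → $75,060; Meridian Zone 33,508.38 → $33,510.

Harbor Precinct: $114,195; Valley Township: $165,665; Hillcrest Ward: $115,670; Pioneer District: $63,500; Lakeview Borough: $75,060; Meridian Zone: $33,510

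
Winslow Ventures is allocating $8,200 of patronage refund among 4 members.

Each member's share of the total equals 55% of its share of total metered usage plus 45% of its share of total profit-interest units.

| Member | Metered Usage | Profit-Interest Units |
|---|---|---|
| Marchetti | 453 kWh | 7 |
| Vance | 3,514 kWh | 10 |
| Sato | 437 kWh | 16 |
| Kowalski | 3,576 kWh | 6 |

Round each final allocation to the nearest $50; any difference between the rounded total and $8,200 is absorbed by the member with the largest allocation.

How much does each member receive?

Marchetti: $900 | Vance: $2,950 | Sato: $1,750 | Kowalski: $2,600

Metered usage total 7,980; profit-interest units total 39.
Blended shares (55% metered usage + 45% profit-interest units): Marchetti 0.1120; Vance 0.3576; Sato 0.2147; Kowalski 0.3157.
Raw shares: Marchetti 918.33; Vance 2,932.14; Sato 1,760.82; Kowalski 2,588.71.
Rounded to nearest $50: Marchetti $900; Vance $2,950; Sato $1,750; Kowalski $2,600. Sum = $8,200.
No rounding difference to absorb.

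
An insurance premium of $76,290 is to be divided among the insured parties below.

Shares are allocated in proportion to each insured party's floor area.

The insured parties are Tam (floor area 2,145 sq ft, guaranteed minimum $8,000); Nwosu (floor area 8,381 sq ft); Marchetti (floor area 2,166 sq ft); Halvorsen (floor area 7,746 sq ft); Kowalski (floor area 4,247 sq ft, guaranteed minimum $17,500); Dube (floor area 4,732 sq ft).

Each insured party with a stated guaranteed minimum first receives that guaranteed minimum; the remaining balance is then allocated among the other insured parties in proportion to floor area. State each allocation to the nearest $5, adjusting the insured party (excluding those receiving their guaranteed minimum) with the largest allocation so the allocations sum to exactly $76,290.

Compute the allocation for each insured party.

Guaranteed amounts: Tam $8,000; Kowalski $17,500. Balance $50,790.
Balance split over remaining floor area 23,025: Nwosu 18,487.34 → $18,485; Marchetti 4,777.90 → $4,780; Halvorsen 17,086.62 → $17,085; Dube 10,438.14 → $10,440.

Tam: $8,000 | Nwosu: $18,485 | Marchetti: $4,780 | Halvorsen: $17,085 | Kowalski: $17,500 | Dube: $10,440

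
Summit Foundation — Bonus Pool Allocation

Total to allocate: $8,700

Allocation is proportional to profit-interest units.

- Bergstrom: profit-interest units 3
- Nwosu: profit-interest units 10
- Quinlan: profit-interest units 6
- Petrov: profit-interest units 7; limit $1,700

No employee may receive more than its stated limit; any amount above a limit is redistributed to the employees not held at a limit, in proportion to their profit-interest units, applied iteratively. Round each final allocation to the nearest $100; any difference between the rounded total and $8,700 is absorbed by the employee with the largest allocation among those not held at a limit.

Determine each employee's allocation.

Bergstrom: $1,100 | Nwosu: $3,700 | Quinlan: $2,200 | Petrov: $1,700

Profit-interest units total: 26.
Proportional shares (ignoring caps): Bergstrom 1,003.85; Nwosu 3,346.15; Quinlan 2,007.69; Petrov 2,342.31.
Capped: Petrov ($1,700); residual $7,000 reallocated over remaining profit-interest units 19.
Shares after redistribution: Bergstrom 1,105.26 → $1,100; Nwosu 3,684.21 → $3,700; Quinlan 2,210.53 → $2,200.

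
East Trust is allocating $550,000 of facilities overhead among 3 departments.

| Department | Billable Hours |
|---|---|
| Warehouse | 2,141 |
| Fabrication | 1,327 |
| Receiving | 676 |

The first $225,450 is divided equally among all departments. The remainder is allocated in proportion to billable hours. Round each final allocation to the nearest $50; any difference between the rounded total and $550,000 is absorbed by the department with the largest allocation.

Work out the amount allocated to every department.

First tranche $225,450 split equally: $75,150 each.
Remainder $324,550 by billable hours (total 4,144): Warehouse 167,678.95 → $167,700; Fabrication 103,928.05 → $103,950; Receiving 52,943.00 → $52,950.
Rounding difference −$50 on remainder applied to Warehouse.
Totals: Warehouse $75,150 + $167,650 = $242,800; Fabrication $75,150 + $103,950 = $179,100; Receiving $75,150 + $52,950 = $128,100.

Warehouse: $242,800 · Fabrication: $179,100 · Receiving: $128,100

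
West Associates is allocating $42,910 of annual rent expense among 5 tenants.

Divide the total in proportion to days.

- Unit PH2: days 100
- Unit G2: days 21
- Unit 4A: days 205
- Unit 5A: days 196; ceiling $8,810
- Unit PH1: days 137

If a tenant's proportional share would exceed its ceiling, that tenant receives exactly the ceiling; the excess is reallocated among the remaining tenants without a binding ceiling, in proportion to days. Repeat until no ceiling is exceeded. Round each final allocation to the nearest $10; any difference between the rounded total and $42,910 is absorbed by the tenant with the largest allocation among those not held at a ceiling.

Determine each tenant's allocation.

Total days = 659.
Unconstrained shares: Unit PH2 6,511.38; Unit G2 1,367.39; Unit 4A 13,348.33; Unit 5A 12,762.31; Unit PH1 8,920.59.
Held at cap: Unit 5A ($8,810); remaining pool $34,100 reallocated over remaining days 463.
Redistributed shares: Unit PH2 7,365.01 → $7,370; Unit G2 1,546.65 → $1,550; Unit 4A 15,098.27 → $15,100; Unit PH1 10,090.06 → $10,090.
Rounding difference −$10 applied to Unit 4A → $15,090.

Unit PH2: $7,370; Unit G2: $1,550; Unit 4A: $15,090; Unit 5A: $8,810; Unit PH1: $10,090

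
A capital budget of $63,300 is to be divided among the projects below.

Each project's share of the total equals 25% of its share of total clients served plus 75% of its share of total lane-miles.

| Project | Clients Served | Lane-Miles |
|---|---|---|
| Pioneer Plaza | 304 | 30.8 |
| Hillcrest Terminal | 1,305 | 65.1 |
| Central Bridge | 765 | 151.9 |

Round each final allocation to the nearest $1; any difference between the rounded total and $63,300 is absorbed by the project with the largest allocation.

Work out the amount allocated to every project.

Totals — clients served 2,374, lane-miles 247.8.
Combined weights (25% clients served + 75% lane-miles): Pioneer Plaza 0.1252; Hillcrest Terminal 0.3345; Central Bridge 0.5403.
Raw shares: Pioneer Plaza 7,927.30; Hillcrest Terminal 21,171.33; Central Bridge 34,201.37.
At nearest $1: Pioneer Plaza $7,927; Hillcrest Terminal $21,171; Central Bridge $34,201. Sum = $63,299.
Difference $63,300 − $63,299 = +$1 applied to largest allocation (Central Bridge): Central Bridge becomes $34,202.

Pioneer Plaza: $7,927; Hillcrest Terminal: $21,171; Central Bridge: $34,202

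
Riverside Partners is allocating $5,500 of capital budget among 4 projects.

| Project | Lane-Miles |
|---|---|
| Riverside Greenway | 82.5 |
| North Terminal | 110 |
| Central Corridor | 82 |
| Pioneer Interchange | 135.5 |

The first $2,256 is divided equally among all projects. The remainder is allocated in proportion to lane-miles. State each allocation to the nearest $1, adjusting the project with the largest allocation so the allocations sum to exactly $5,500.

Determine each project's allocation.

First tranche $2,256 split equally: $564 each.
Remainder $3,244 by lane-miles (total 410): Riverside Greenway 652.76 → $653; North Terminal 870.34 → $870; Central Corridor 648.80 → $649; Pioneer Interchange 1,072.10 → $1,072.
Totals: Riverside Greenway $564 + $653 = $1,217; North Terminal $564 + $870 = $1,434; Central Corridor $564 + $649 = $1,213; Pioneer Interchange $564 + $1,072 = $1,636.

Riverside Greenway: $1,217 | North Terminal: $1,434 | Central Corridor: $1,213 | Pioneer Interchange: $1,636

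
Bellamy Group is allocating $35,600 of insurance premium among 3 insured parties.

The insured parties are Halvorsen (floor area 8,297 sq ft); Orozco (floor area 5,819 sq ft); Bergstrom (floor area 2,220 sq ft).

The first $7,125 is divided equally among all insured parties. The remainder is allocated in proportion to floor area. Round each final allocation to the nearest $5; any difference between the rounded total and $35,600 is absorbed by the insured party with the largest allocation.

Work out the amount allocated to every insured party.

$7,125 shared equally gives $2,375 per insured party.
Remainder $28,475 by floor area (total 16,336): Halvorsen 14,462.36 → $14,460; Orozco 10,143.00 → $10,145; Bergstrom 3,869.64 → $3,870.
Totals: Halvorsen $2,375 + $14,460 = $16,835; Orozco $2,375 + $10,145 = $12,520; Bergstrom $2,375 + $3,870 = $6,245.

Halvorsen: $16,835; Orozco: $12,520; Bergstrom: $6,245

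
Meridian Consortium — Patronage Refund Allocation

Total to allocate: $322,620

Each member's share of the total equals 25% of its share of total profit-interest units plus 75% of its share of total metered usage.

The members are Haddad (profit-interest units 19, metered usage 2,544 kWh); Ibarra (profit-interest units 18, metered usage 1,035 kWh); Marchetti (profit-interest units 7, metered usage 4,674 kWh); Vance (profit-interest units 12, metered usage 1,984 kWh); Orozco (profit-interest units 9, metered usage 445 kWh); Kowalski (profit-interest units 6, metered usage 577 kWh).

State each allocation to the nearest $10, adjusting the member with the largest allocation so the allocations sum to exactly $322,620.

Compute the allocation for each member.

Haddad: $76,260; Ibarra: $42,690; Marchetti: $108,390; Vance: $56,270; Orozco: $19,790; Kowalski: $19,220

Profit-interest units total 71; metered usage total 11,259.
Composite weights (25% profit-interest units + 75% metered usage): Haddad 0.2364; Ibarra 0.1323; Marchetti 0.3360; Vance 0.1744; Orozco 0.0613; Kowalski 0.0596.
Pro-rata amounts: Haddad 76,256.35; Ibarra 42,690.73; Marchetti 108,399.93; Vance 56,269.59; Orozco 19,787.28; Kowalski 19,216.11.
After rounding ($10): Haddad $76,260; Ibarra $42,690; Marchetti $108,400; Vance $56,270; Orozco $19,790; Kowalski $19,220. Sum = $322,630.
Difference $322,620 − $322,630 = −$10 applied to largest allocation (Marchetti): Marchetti becomes $108,390.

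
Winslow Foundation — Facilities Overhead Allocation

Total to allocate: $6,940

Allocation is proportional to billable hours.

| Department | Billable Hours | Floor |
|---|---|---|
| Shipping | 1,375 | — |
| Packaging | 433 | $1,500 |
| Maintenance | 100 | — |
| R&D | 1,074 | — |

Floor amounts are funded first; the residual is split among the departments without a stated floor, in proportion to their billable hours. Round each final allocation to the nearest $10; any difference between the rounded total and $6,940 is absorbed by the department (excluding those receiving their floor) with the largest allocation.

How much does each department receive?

Shipping: $2,940 | Packaging: $1,500 | Maintenance: $210 | R&D: $2,290

Guaranteed amounts: Packaging $1,500. Balance $5,440.
Balance split over remaining billable hours 2,549: Shipping 2,934.48 → $2,930; Maintenance 213.42 → $210; R&D 2,292.10 → $2,290.
Rounding difference +$10 applied to Shipping → $2,940.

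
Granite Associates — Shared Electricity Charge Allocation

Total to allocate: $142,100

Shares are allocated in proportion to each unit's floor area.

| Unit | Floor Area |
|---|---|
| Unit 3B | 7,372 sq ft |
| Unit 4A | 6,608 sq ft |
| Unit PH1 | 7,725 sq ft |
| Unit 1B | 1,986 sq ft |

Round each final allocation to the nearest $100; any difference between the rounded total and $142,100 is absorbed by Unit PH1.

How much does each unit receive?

Floor area total: 23,691.
Proportional shares: Unit 3B 7,372/23,691 × $142,100 = 44,217.69; Unit 4A 6,608/23,691 × $142,100 = 39,635.17; Unit PH1 7,725/23,691 × $142,100 = 46,335.00; Unit 1B 1,986/23,691 × $142,100 = 11,912.14.
At nearest $100: Unit 3B $44,200; Unit 4A $39,600; Unit PH1 $46,300; Unit 1B $11,900. Sum = $142,000.
Difference $142,100 − $142,000 = +$100 applied to Unit PH1: Unit PH1 becomes $46,400.

Unit 3B: $44,200; Unit 4A: $39,600; Unit PH1: $46,400; Unit 1B: $11,900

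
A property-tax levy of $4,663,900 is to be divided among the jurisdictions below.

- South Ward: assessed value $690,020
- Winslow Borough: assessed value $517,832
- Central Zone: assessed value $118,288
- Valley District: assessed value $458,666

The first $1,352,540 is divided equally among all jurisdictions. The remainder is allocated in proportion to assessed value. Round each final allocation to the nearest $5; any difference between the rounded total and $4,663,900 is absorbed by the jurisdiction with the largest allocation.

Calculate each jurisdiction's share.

Equal tier: $1,352,540 ÷ 4 = $338,135 apiece.
Remainder $3,311,360 by assessed value (total 1,784,806): South Ward 1,280,197.75 → $1,280,200; Winslow Borough 960,736.45 → $960,735; Central Zone 219,460.35 → $219,460; Valley District 850,965.45 → $850,965.
Totals: South Ward $338,135 + $1,280,200 = $1,618,335; Winslow Borough $338,135 + $960,735 = $1,298,870; Central Zone $338,135 + $219,460 = $557,595; Valley District $338,135 + $850,965 = $1,189,100.

South Ward: $1,618,335 · Winslow Borough: $1,298,870 · Central Zone: $557,595 · Valley District: $1,189,100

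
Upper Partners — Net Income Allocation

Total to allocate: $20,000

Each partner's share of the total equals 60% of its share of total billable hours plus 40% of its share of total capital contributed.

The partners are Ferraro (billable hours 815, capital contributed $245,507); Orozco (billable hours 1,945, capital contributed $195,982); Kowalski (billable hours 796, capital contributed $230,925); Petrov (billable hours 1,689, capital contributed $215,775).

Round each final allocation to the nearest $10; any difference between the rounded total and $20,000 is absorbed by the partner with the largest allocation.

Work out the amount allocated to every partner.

Totals — billable hours 5,245, capital contributed 888,189.
Blended shares (60% billable hours + 40% capital contributed): Ferraro 0.2038; Orozco 0.3108; Kowalski 0.1951; Petrov 0.2904.
Pro-rata amounts: Ferraro 4,075.94; Orozco 6,215.18; Kowalski 3,901.13; Petrov 5,807.76.
Rounded to nearest $10: Ferraro $4,080; Orozco $6,220; Kowalski $3,900; Petrov $5,810. Sum = $20,010.
Difference $20,000 − $20,010 = −$10 applied to largest allocation (Orozco): Orozco becomes $6,210.

Ferraro: $4,080 · Orozco: $6,210 · Kowalski: $3,900 · Petrov: $5,810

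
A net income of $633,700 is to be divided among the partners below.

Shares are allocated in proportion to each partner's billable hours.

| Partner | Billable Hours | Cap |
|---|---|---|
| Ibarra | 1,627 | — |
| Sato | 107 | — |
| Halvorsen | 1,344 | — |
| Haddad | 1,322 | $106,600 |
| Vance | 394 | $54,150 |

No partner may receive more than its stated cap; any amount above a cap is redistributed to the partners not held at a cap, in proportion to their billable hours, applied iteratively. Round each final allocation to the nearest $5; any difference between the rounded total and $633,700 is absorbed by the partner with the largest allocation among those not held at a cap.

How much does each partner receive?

Ibarra: $250,000; Sato: $16,440; Halvorsen: $206,510; Haddad: $106,600; Vance: $54,150

Billable hours total: 4,794.
Pro-rata shares before constraints: Ibarra 215,066.73; Sato 14,143.91; Halvorsen 177,658.07; Haddad 174,749.98; Vance 52,081.31.
Cap binds for Haddad ($106,600); balance $527,100 reallocated over remaining billable hours 3,472.
Cap binds for Vance ($54,150); balance $472,950 reallocated over remaining billable hours 3,078.
Remaining shares: Ibarra 249,996.64 → $249,995; Sato 16,441.08 → $16,440; Halvorsen 206,512.28 → $206,510.
Rounding difference +$5 applied to Ibarra → $250,000.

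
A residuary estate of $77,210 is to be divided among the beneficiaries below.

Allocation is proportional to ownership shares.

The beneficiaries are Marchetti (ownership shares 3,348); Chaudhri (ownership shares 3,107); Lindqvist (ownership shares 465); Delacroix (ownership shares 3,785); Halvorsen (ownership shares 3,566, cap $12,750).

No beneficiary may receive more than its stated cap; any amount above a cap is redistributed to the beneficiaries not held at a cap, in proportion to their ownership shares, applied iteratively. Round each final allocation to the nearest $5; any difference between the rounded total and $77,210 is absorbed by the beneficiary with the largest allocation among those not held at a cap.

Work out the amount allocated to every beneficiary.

Marchetti: $20,160; Chaudhri: $18,710; Lindqvist: $2,800; Delacroix: $22,790; Halvorsen: $12,750

Combined ownership shares = 14,271.
Proportional shares (ignoring caps): Marchetti 18,113.59; Chaudhri 16,809.72; Lindqvist 2,515.78; Delacroix 20,477.88; Halvorsen 19,293.03.
Held at cap: Halvorsen ($12,750); balance $64,460 reallocated over remaining ownership shares 10,705.
Redistributed shares: Marchetti 20,159.93 → $20,160; Chaudhri 18,708.75 → $18,710; Lindqvist 2,799.99 → $2,800; Delacroix 22,791.32 → $22,790.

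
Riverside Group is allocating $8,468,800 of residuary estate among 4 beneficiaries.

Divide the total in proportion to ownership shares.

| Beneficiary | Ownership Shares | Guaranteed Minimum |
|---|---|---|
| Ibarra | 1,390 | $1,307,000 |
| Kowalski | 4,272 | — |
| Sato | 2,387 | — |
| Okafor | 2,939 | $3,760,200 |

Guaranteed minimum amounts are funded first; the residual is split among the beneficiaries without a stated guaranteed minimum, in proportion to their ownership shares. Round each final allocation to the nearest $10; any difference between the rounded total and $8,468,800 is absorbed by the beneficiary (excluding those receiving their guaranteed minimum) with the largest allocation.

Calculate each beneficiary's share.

Ibarra: $1,307,000 | Kowalski: $2,182,250 | Sato: $1,219,350 | Okafor: $3,760,200

Minimums first: Ibarra $1,307,000; Okafor $3,760,200. Balance $3,401,600.
Balance split over remaining ownership shares 6,659: Kowalski 2,182,254.87 → $2,182,250; Sato 1,219,345.13 → $1,219,350.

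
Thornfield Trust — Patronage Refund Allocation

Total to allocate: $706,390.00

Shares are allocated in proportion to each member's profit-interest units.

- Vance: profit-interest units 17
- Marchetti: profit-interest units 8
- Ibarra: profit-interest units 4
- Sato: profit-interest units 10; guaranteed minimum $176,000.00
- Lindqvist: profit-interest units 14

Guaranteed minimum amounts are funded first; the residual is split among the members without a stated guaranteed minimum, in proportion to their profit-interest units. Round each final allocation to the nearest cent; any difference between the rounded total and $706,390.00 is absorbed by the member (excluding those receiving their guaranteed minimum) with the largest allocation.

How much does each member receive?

Fund the minimums — Sato $176,000.00. Balance $530,390.00.
Balance split over remaining profit-interest units 43: Vance 209,689.0698 → $209,689.07; Marchetti 98,677.2093 → $98,677.21; Ibarra 49,338.6047 → $49,338.60; Lindqvist 172,685.1163 → $172,685.12.

Vance: $209,689.07; Marchetti: $98,677.21; Ibarra: $49,338.60; Sato: $176,000.00; Lindqvist: $172,685.12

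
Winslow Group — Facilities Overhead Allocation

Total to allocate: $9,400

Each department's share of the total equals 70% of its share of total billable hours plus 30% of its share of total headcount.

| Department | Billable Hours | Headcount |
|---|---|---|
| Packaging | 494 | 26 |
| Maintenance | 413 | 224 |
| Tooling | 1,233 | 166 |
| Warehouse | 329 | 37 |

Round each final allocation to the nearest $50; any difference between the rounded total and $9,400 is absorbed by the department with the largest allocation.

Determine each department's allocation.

Billable hours total 2,469; headcount total 453.
Composite weights (70% billable hours + 30% headcount): Packaging 0.1573; Maintenance 0.2654; Tooling 0.4595; Warehouse 0.1178.
Raw shares: Packaging 1,478.39; Maintenance 2,495.10; Tooling 4,319.38; Warehouse 1,107.13.
Rounded to nearest $50: Packaging $1,500; Maintenance $2,500; Tooling $4,300; Warehouse $1,100. Sum = $9,400.
Sum already equals the total — no adjustment.

Packaging: $1,500 · Maintenance: $2,500 · Tooling: $4,300 · Warehouse: $1,100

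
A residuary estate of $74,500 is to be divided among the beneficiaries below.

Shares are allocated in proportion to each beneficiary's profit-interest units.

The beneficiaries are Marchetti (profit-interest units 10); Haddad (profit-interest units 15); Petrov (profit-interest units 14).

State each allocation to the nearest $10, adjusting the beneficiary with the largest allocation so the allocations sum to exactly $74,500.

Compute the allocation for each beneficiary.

Marchetti: $19,100 · Haddad: $28,660 · Petrov: $26,740

Combined profit-interest units = 39.
Pro-rata amounts: Marchetti 10/39 × $74,500 = 19,102.56; Haddad 15/39 × $74,500 = 28,653.85; Petrov 14/39 × $74,500 = 26,743.59.
After rounding ($10): Marchetti $19,100; Haddad $28,650; Petrov $26,740. Sum = $74,490.
Difference $74,500 − $74,490 = +$10 applied to largest allocation (Haddad): Haddad becomes $28,660.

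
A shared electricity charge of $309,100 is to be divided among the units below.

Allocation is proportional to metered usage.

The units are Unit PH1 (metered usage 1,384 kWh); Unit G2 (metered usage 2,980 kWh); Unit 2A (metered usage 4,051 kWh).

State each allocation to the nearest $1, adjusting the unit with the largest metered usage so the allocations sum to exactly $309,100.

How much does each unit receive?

Metered usage total: 8,415.
Unrounded shares: Unit PH1 1,384/8,415 × $309,100 = 50,837.12; Unit G2 2,980/8,415 × $309,100 = 109,461.44; Unit 2A 4,051/8,415 × $309,100 = 148,801.44.
Rounded to nearest $1: Unit PH1 $50,837; Unit G2 $109,461; Unit 2A $148,801. Sum = $309,099.
Difference $309,100 − $309,099 = +$1 applied to largest metered usage (Unit 2A): Unit 2A becomes $148,802.

Unit PH1: $50,837; Unit G2: $109,461; Unit 2A: $148,802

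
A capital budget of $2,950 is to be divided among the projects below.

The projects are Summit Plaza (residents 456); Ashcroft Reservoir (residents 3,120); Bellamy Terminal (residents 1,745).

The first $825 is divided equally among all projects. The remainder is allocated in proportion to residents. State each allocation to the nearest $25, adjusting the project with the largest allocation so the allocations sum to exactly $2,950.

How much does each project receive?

Equal tier: $825 ÷ 3 = $275 apiece.
Remainder $2,125 by residents (total 5,321): Summit Plaza 182.11 → $175; Ashcroft Reservoir 1,246.01 → $1,250; Bellamy Terminal 696.88 → $700.
Totals: Summit Plaza $275 + $175 = $450; Ashcroft Reservoir $275 + $1,250 = $1,525; Bellamy Terminal $275 + $700 = $975.

Summit Plaza: $450; Ashcroft Reservoir: $1,525; Bellamy Terminal: $975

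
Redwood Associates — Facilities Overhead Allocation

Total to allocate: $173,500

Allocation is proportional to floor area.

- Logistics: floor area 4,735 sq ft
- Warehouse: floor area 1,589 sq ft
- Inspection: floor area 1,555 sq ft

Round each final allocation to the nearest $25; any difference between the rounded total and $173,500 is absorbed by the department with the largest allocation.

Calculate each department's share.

Combined floor area = 7,879.
Unrounded shares: Logistics 4,735/7,879 × $173,500 = 104,267.36; Warehouse 1,589/7,879 × $173,500 = 34,990.67; Inspection 1,555/7,879 × $173,500 = 34,241.97.
Rounded to nearest $25: Logistics $104,275; Warehouse $35,000; Inspection $34,250. Sum = $173,525.
Difference $173,500 − $173,525 = −$25 applied to largest allocation (Logistics): Logistics becomes $104,250.

Logistics: $104,250 · Warehouse: $35,000 · Inspection: $34,250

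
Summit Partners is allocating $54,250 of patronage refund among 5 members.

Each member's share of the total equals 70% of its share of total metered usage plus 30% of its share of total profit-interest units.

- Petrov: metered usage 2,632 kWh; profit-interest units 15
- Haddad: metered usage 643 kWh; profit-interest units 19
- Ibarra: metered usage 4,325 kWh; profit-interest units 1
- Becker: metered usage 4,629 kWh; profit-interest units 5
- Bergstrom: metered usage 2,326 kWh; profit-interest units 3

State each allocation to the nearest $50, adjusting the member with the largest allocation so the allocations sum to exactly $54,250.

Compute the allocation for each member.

Petrov: $12,550 · Haddad: $8,850 · Ibarra: $11,650 · Becker: $14,000 · Bergstrom: $7,200

Totals — metered usage 14,555, profit-interest units 43.
Combined weights (70% metered usage + 30% profit-interest units): Petrov 0.2312; Haddad 0.1635; Ibarra 0.2150; Becker 0.2575; Bergstrom 0.1328.
Unrounded shares: Petrov 12,544.40; Haddad 8,868.91; Ibarra 11,662.71; Becker 13,969.82; Bergstrom 7,204.16.
Rounded to nearest $50: Petrov $12,550; Haddad $8,850; Ibarra $11,650; Becker $13,950; Bergstrom $7,200. Sum = $54,200.
Difference $54,250 − $54,200 = +$50 applied to largest allocation (Becker): Becker becomes $14,000.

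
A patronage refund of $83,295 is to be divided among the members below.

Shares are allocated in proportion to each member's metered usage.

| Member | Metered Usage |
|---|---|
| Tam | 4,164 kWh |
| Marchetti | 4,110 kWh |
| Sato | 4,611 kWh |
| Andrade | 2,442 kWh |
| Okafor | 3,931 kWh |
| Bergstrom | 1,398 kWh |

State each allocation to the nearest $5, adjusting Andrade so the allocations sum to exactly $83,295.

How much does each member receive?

Tam: $16,790; Marchetti: $16,575; Sato: $18,595; Andrade: $9,850; Okafor: $15,850; Bergstrom: $5,635

Combined metered usage = 20,656.
Proportional shares: Tam 4,164/20,656 × $83,295 = 16,791.27; Marchetti 4,110/20,656 × $83,295 = 16,573.51; Sato 4,611/20,656 × $83,295 = 18,593.79; Andrade 2,442/20,656 × $83,295 = 9,847.33; Okafor 3,931/20,656 × $83,295 = 15,851.70; Bergstrom 1,398/20,656 × $83,295 = 5,637.41.
Rounded to nearest $5: Tam $16,790; Marchetti $16,575; Sato $18,595; Andrade $9,845; Okafor $15,850; Bergstrom $5,635. Sum = $83,290.
Difference $83,295 − $83,290 = +$5 applied to Andrade: Andrade becomes $9,850.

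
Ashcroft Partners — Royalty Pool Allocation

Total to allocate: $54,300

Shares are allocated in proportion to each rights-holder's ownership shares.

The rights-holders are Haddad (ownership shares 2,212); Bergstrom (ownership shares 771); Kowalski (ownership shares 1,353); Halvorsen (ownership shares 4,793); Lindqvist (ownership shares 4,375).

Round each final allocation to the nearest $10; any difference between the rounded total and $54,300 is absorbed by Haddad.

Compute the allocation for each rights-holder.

Combined ownership shares = 13,504.
Pro-rata amounts: Haddad 2,212/13,504 × $54,300 = 8,894.52; Bergstrom 771/13,504 × $54,300 = 3,100.21; Kowalski 1,353/13,504 × $54,300 = 5,440.45; Halvorsen 4,793/13,504 × $54,300 = 19,272.80; Lindqvist 4,375/13,504 × $54,300 = 17,592.01.
Rounded to nearest $10: Haddad $8,890; Bergstrom $3,100; Kowalski $5,440; Halvorsen $19,270; Lindqvist $17,590. Sum = $54,290.
Difference $54,300 − $54,290 = +$10 applied to Haddad: Haddad becomes $8,900.

Haddad: $8,900 · Bergstrom: $3,100 · Kowalski: $5,440 · Halvorsen: $19,270 · Lindqvist: $17,590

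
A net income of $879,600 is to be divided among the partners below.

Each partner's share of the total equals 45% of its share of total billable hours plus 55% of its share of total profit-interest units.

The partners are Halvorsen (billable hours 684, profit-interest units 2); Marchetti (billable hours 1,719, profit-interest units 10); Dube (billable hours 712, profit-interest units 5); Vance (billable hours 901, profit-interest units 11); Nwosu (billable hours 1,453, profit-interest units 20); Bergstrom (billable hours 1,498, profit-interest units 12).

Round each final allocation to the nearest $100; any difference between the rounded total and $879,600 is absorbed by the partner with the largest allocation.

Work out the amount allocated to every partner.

Halvorsen: $55,000 · Marchetti: $178,300 · Dube: $80,800 · Vance: $139,900 · Nwosu: $243,700 · Bergstrom: $181,900

Totals — billable hours 6,967, profit-interest units 60.
Blended shares (45% billable hours + 55% profit-interest units): Halvorsen 0.0625; Marchetti 0.2027; Dube 0.0918; Vance 0.1590; Nwosu 0.2772; Bergstrom 0.2068.
Raw shares: Halvorsen 54,986.47; Marchetti 178,292.49; Dube 80,766.25; Vance 139,882.01; Nwosu 243,810.09; Bergstrom 181,862.70.
After rounding ($100): Halvorsen $55,000; Marchetti $178,300; Dube $80,800; Vance $139,900; Nwosu $243,800; Bergstrom $181,900. Sum = $879,700.
Difference $879,600 − $879,700 = −$100 applied to largest allocation (Nwosu): Nwosu becomes $243,700.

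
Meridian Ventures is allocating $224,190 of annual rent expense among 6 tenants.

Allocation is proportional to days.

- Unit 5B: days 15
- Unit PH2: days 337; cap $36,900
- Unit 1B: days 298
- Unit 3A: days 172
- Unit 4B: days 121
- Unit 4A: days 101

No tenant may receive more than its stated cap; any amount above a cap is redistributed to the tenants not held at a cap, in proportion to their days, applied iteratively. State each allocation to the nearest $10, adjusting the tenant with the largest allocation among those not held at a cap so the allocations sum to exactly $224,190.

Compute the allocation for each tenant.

Unit 5B: $3,970 · Unit PH2: $36,900 · Unit 1B: $78,950 · Unit 3A: $45,560 · Unit 4B: $32,050 · Unit 4A: $26,760

Days total: 1,044.
Pro-rata shares before constraints: Unit 5B 3,221.12; Unit PH2 72,367.84; Unit 1B 63,992.93; Unit 3A 36,935.52; Unit 4B 25,983.71; Unit 4A 21,688.88.
Held at cap: Unit PH2 ($36,900); balance $187,290 reallocated over remaining days 707.
Remaining shares: Unit 5B 3,973.62 → $3,970; Unit 1B 78,942.60 → $78,940; Unit 3A 45,564.19 → $45,560; Unit 4B 32,053.88 → $32,050; Unit 4A 26,755.71 → $26,760.
Rounding difference +$10 applied to Unit 1B → $78,950.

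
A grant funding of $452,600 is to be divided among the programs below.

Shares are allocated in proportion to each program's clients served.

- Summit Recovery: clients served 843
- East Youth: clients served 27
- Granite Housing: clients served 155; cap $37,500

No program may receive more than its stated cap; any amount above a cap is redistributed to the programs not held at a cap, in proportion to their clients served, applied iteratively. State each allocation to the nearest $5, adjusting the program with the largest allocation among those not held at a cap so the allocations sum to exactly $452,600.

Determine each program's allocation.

Summit Recovery: $402,220 · East Youth: $12,880 · Granite Housing: $37,500

Sum of clients served: 1,025.
Pro-rata shares before constraints: Summit Recovery 372,235.90; East Youth 11,922.15; Granite Housing 68,441.95.
Held at cap: Granite Housing ($37,500); remaining pool $415,100 reallocated over remaining clients served 870.
Remaining shares: Summit Recovery 402,217.59 → $402,220; East Youth 12,882.41 → $12,880.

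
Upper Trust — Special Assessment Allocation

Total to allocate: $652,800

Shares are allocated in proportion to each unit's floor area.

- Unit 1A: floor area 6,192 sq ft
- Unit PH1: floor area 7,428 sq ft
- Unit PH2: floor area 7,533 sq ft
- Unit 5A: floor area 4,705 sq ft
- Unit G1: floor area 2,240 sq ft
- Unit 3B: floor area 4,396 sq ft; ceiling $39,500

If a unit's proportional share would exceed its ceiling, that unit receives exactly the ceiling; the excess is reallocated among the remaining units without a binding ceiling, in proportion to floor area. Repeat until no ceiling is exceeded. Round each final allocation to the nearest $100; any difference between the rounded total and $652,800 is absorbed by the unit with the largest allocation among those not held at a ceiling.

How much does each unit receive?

Floor area total: 32,494.
Proportional shares (ignoring caps): Unit 1A 124,396.43; Unit PH1 149,227.50; Unit PH2 151,336.94; Unit 5A 94,522.80; Unit G1 45,001.29; Unit 3B 88,315.04.
Cap binds for Unit 3B ($39,500); remaining pool $613,300 reallocated over remaining floor area 28,098.
Redistributed shares: Unit 1A 135,153.88 → $135,200; Unit PH1 162,132.27 → $162,100; Unit PH2 164,424.12 → $164,400; Unit 5A 102,696.86 → $102,700; Unit G1 48,892.87 → $48,900.

Unit 1A: $135,200; Unit PH1: $162,100; Unit PH2: $164,400; Unit 5A: $102,700; Unit G1: $48,900; Unit 3B: $39,500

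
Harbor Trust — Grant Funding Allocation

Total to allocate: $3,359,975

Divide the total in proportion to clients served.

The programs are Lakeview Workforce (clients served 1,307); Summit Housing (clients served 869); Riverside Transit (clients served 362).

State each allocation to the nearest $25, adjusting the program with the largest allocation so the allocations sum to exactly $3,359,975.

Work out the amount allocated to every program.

Combined clients served = 2,538.
Pro-rata amounts: Lakeview Workforce 1,307/2,538 × $3,359,975 = 1,730,294.45; Summit Housing 869/2,538 × $3,359,975 = 1,150,440.61; Riverside Transit 362/2,538 × $3,359,975 = 479,239.93.
Rounded to nearest $25: Lakeview Workforce $1,730,300; Summit Housing $1,150,450; Riverside Transit $479,250. Sum = $3,360,000.
Difference $3,359,975 − $3,360,000 = −$25 applied to largest allocation (Lakeview Workforce): Lakeview Workforce becomes $1,730,275.

Lakeview Workforce: $1,730,275 | Summit Housing: $1,150,450 | Riverside Transit: $479,250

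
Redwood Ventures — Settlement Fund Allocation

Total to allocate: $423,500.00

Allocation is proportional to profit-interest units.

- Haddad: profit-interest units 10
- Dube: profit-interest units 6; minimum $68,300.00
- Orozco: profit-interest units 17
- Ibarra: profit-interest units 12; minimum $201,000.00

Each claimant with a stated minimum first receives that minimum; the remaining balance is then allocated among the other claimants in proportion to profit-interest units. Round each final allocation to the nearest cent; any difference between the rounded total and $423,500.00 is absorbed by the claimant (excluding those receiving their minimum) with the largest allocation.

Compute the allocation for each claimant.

Haddad: $57,111.11 · Dube: $68,300.00 · Orozco: $97,088.89 · Ibarra: $201,000.00

Guaranteed amounts: Dube $68,300.00; Ibarra $201,000.00. Remaining pool $154,200.00.
Remaining pool split over remaining profit-interest units 27: Haddad 57,111.1111 → $57,111.11; Orozco 97,088.8889 → $97,088.89.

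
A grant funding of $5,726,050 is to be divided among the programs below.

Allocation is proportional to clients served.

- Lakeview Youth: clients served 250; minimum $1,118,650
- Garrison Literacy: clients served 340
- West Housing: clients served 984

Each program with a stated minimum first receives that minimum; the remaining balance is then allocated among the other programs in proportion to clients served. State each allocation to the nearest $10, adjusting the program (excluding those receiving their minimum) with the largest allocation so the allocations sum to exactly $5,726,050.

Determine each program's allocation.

Fund the minimums — Lakeview Youth $1,118,650. Balance $4,607,400.
Balance split over remaining clients served 1,324: Garrison Literacy 1,183,169.18 → $1,183,170; West Housing 3,424,230.82 → $3,424,230.

Lakeview Youth: $1,118,650 | Garrison Literacy: $1,183,170 | West Housing: $3,424,230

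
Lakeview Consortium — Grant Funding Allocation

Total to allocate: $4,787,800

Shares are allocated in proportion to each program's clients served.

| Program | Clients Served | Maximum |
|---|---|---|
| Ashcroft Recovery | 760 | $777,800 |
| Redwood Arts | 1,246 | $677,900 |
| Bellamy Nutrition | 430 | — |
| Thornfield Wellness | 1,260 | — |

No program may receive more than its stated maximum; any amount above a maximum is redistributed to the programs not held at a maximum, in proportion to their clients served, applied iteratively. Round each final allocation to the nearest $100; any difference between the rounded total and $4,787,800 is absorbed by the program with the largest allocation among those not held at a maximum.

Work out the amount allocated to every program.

Clients served total: 3,696.
Unconstrained shares: Ashcroft Recovery 984,504.33; Redwood Arts 1,614,068.94; Bellamy Nutrition 557,022.19; Thornfield Wellness 1,632,204.55.
Capped: Ashcroft Recovery ($777,800), Redwood Arts ($677,900); residual $3,332,100 reallocated over remaining clients served 1,690.
Redistributed shares: Bellamy Nutrition 847,812.43 → $847,800; Thornfield Wellness 2,484,287.57 → $2,484,300.

Ashcroft Recovery: $777,800; Redwood Arts: $677,900; Bellamy Nutrition: $847,800; Thornfield Wellness: $2,484,300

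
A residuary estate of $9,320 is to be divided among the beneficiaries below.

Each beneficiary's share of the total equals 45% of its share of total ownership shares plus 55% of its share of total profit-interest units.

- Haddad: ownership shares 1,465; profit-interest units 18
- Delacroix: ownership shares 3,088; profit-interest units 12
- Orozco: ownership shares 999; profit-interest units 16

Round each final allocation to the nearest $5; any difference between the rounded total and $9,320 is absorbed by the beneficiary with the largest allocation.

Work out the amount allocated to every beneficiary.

Totals — ownership shares 5,552, profit-interest units 46.
Blended shares (45% ownership shares + 55% profit-interest units): Haddad 0.3340; Delacroix 0.3938; Orozco 0.2723.
Pro-rata amounts: Haddad 3,112.49; Delacroix 3,669.90; Orozco 2,537.60.
Rounded to nearest $5: Haddad $3,110; Delacroix $3,670; Orozco $2,540. Sum = $9,320.
No rounding difference to absorb.

Haddad: $3,110 | Delacroix: $3,670 | Orozco: $2,540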